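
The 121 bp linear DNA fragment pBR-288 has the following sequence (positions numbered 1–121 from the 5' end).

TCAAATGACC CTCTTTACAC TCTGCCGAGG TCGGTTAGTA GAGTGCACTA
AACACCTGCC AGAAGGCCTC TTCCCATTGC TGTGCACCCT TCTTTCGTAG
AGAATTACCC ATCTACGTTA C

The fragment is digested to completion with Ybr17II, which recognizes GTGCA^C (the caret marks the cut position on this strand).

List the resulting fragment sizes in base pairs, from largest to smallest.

47, 39, 35 bp

Ybr17II sites (GTGCAC) start at positions 43, 82.
Ybr17II cuts after base 5 of each site (before the last base), so after positions 47, 86.
Linear molecule, 2 cuts → 3 fragments:
  1–47 → 47 bp
  48–86 → 39 bp
  87–121 → 35 bp
Sorted largest to smallest: 47, 39, 35 bp.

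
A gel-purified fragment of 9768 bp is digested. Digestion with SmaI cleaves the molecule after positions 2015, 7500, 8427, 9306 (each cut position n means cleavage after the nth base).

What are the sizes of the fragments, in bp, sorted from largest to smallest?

5485, 2015, 927, 879, 462 bp

Linear molecule, 4 cuts → 5 fragments:
  2015 − 0 = 2015 bp
  7500 − 2015 = 5485 bp
  8427 − 7500 = 927 bp
  9306 − 8427 = 879 bp
  9768 − 9306 = 462 bp
Sorted largest to smallest: 5485, 2015, 927, 879, 462 bp.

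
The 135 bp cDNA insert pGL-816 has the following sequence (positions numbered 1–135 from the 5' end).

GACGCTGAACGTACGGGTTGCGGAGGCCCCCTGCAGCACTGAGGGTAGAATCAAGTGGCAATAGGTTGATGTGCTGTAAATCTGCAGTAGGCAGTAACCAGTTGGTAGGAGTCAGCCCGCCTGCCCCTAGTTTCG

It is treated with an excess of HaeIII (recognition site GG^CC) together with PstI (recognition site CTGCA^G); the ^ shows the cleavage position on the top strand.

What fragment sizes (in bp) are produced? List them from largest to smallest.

The HaeIII site (GGCC) starts at position 25.
HaeIII cuts after base 2 of each site, so after position 26.
PstI sites (CTGCAG) start at positions 31, 82.
PstI cuts after base 5 of each site (before the last base), so after positions 35, 86.
Combined cut positions: 26, 35, 86.
Linear molecule, 3 cuts → 4 fragments:
  1–26 → 26 bp
  27–35 → 9 bp
  36–86 → 51 bp
  87–135 → 49 bp
Sorted largest to smallest: 51, 49, 26, 9 bp.

51, 49, 26, 9 bp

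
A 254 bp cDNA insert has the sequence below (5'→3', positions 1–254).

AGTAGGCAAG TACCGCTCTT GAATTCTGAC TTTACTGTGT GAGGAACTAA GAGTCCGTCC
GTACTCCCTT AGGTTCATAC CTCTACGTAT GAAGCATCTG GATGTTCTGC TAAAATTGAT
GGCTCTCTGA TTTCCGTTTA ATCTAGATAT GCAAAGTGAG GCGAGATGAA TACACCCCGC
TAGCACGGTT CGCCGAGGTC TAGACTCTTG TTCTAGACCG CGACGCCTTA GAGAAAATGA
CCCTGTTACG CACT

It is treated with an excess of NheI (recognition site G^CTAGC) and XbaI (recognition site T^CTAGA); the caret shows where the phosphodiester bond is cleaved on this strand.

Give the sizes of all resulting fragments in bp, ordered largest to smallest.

142, 42, 37, 20, 13 bp

The NheI site (GCTAGC) starts at position 179.
NheI cuts after the first base of each site, so after position 179.
XbaI sites (TCTAGA) start at positions 142, 199, 212.
XbaI cuts after the first base of each site, so after positions 142, 199, 212.
Combined cut positions: 142, 179, 199, 212.
Linear molecule, 4 cuts → 5 fragments:
  1–142 → 142 bp
  143–179 → 37 bp
  180–199 → 20 bp
  200–212 → 13 bp
  213–254 → 42 bp
Sorted largest to smallest: 142, 42, 37, 20, 13 bp.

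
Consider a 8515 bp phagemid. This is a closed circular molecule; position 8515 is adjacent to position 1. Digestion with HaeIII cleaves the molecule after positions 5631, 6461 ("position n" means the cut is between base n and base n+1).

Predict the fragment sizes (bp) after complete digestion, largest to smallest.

Circular molecule, 2 cuts → 2 fragments:
  6461 − 5631 = 830 bp
  wrap: 8515 − 6461 + 5631 = 7685 bp
Sorted largest to smallest: 7685, 830 bp.

7685, 830 bp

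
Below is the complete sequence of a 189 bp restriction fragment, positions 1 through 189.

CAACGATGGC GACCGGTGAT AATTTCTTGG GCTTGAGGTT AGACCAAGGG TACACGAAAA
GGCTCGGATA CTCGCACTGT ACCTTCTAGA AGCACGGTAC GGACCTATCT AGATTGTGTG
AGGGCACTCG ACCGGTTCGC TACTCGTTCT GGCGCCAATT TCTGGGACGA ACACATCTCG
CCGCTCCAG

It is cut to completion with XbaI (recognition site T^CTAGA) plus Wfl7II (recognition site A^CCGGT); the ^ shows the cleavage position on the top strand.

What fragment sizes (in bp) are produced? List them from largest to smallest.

XbaI sites (TCTAGA) start at positions 85, 108.
XbaI cuts after the first base of each site, so after positions 85, 108.
Wfl7II sites (ACCGGT) start at positions 12, 131.
Wfl7II cuts after the first base of each site, so after positions 12, 131.
Combined cut positions: 12, 85, 108, 131.
Linear molecule, 4 cuts → 5 fragments:
  1–12 → 12 bp
  13–85 → 73 bp
  86–108 → 23 bp
  109–131 → 23 bp
  132–189 → 58 bp
Sorted largest to smallest: 73, 58, 23, 23, 12 bp.

73, 58, 23, 23, 12 bp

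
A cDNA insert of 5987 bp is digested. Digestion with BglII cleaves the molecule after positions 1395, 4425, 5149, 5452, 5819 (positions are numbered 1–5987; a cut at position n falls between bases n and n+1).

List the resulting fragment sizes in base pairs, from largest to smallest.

3030, 1395, 724, 367, 303, 168 bp

Linear molecule, 5 cuts → 6 fragments:
  1395 − 0 = 1395 bp
  4425 − 1395 = 3030 bp
  5149 − 4425 = 724 bp
  5452 − 5149 = 303 bp
  5819 − 5452 = 367 bp
  5987 − 5819 = 168 bp
Sorted largest to smallest: 3030, 1395, 724, 367, 303, 168 bp.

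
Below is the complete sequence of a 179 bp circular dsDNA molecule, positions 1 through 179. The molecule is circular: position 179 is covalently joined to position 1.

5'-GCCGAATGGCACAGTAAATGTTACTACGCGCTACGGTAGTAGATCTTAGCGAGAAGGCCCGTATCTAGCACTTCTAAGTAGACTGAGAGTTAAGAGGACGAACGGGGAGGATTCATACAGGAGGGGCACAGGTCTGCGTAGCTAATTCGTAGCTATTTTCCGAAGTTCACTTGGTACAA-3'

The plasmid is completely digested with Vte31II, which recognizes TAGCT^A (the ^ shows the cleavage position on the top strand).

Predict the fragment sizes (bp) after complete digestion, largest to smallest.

168, 11 bp

Vte31II sites (TAGCTA) start at positions 139, 150.
Vte31II cuts after base 5 of each site (before the last base), so after positions 143, 154.
Circular molecule, 2 cuts → 2 fragments:
  144–154 → 11 bp
  155–179 then 1–143 → 25 + 143 = 168 bp
Sorted largest to smallest: 168, 11 bp.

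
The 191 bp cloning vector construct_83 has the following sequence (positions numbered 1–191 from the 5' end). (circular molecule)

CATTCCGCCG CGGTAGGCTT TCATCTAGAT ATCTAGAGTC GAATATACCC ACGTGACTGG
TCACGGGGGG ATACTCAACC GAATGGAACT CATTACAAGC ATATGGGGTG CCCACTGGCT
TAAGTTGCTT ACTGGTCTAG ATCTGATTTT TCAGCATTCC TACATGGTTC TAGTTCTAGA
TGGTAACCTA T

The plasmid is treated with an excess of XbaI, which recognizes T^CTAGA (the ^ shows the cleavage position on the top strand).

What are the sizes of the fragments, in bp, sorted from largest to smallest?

104, 40, 39, 8 bp

XbaI sites (TCTAGA) start at positions 24, 32, 136, 175.
XbaI cuts after the first base of each site, so after positions 24, 32, 136, 175.
Circular molecule, 4 cuts → 4 fragments:
  25–32 → 8 bp
  33–136 → 104 bp
  137–175 → 39 bp
  176–191 then 1–24 → 16 + 24 = 40 bp
Sorted largest to smallest: 104, 40, 39, 8 bp.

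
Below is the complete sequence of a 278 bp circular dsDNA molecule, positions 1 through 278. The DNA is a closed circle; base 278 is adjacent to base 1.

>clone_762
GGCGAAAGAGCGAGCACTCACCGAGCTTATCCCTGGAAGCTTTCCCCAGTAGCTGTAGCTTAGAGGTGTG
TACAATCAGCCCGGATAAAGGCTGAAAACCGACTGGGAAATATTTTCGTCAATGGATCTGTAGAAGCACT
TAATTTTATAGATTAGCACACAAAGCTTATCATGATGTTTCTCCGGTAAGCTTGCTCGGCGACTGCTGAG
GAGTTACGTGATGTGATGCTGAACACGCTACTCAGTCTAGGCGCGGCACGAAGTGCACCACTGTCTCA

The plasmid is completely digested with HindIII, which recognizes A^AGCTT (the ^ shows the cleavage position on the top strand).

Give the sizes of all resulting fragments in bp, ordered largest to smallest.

HindIII sites (AAGCTT) start at positions 37, 163, 188.
HindIII cuts after the first base of each site, so after positions 37, 163, 188.
Circular molecule, 3 cuts → 3 fragments:
  38–163 → 126 bp
  164–188 → 25 bp
  189–278 then 1–37 → 90 + 37 = 127 bp
Sorted largest to smallest: 127, 126, 25 bp.

127, 126, 25 bp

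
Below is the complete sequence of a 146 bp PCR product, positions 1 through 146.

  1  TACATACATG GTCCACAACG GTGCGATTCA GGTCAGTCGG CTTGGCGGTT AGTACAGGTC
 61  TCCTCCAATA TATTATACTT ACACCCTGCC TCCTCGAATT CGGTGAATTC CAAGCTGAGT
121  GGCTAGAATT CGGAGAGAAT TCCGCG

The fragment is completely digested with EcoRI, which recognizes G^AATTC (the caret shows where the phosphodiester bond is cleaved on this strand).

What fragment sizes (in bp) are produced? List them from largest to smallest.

EcoRI sites (GAATTC) start at positions 96, 105, 126, 137.
EcoRI cuts after the first base of each site, so after positions 96, 105, 126, 137.
Linear molecule, 4 cuts → 5 fragments:
  1–96 → 96 bp
  97–105 → 9 bp
  106–126 → 21 bp
  127–137 → 11 bp
  138–146 → 9 bp
Sorted largest to smallest: 96, 21, 11, 9, 9 bp.

96, 21, 11, 9, 9 bp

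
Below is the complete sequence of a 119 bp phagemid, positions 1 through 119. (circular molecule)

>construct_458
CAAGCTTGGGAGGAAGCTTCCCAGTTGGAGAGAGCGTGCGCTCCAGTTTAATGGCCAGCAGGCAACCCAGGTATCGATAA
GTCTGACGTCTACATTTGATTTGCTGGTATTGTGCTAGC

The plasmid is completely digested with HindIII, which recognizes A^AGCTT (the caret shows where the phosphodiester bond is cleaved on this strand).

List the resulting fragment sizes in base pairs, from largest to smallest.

HindIII sites (AAGCTT) start at positions 2, 14.
HindIII cuts after the first base of each site, so after positions 2, 14.
Circular molecule, 2 cuts → 2 fragments:
  3–14 → 12 bp
  15–119 then 1–2 → 105 + 2 = 107 bp
Sorted largest to smallest: 107, 12 bp.

107, 12 bp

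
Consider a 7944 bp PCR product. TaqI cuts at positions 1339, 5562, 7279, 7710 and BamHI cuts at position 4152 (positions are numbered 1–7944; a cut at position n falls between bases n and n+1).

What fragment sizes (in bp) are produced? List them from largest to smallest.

Combined cut positions (sorted): 1339, 4152, 5562, 7279, 7710.
Linear molecule, 5 cuts → 6 fragments:
  1339 − 0 = 1339 bp
  4152 − 1339 = 2813 bp
  5562 − 4152 = 1410 bp
  7279 − 5562 = 1717 bp
  7710 − 7279 = 431 bp
  7944 − 7710 = 234 bp
Sorted largest to smallest: 2813, 1717, 1410, 1339, 431, 234 bp.

2813, 1717, 1410, 1339, 431, 234 bp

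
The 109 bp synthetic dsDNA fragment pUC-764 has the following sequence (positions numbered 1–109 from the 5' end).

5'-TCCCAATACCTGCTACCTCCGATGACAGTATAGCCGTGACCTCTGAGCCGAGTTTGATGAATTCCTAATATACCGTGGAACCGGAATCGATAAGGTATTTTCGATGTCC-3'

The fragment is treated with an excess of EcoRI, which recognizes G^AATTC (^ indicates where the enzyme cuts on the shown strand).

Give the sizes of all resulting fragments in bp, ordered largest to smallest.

The EcoRI site (GAATTC) starts at position 59.
EcoRI cuts after the first base of each site, so after position 59.
Linear molecule, 1 cut → 2 fragments:
  1–59 → 59 bp
  60–109 → 50 bp
Sorted largest to smallest: 59, 50 bp.

59, 50 bp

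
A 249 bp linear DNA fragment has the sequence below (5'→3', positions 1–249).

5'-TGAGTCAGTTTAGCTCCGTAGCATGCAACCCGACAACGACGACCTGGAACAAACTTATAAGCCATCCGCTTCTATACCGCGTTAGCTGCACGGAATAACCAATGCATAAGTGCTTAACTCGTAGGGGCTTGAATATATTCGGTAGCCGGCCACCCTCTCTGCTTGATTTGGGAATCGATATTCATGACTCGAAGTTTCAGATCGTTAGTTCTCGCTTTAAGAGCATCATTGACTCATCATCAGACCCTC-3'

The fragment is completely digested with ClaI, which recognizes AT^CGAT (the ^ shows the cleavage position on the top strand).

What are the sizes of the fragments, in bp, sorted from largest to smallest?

The ClaI site (ATCGAT) starts at position 174.
ClaI cuts after base 2 of each site, so after position 175.
Linear molecule, 1 cut → 2 fragments:
  1–175 → 175 bp
  176–249 → 74 bp
Sorted largest to smallest: 175, 74 bp.

175, 74 bp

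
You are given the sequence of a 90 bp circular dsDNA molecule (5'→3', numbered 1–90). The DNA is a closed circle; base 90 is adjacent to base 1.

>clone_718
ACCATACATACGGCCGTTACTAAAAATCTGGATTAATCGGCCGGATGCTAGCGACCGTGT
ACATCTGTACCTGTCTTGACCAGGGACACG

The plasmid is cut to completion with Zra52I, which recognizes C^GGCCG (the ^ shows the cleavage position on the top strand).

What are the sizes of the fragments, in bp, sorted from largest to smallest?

Zra52I sites (CGGCCG) start at positions 11, 38.
Zra52I cuts after the first base of each site, so after positions 11, 38.
Circular molecule, 2 cuts → 2 fragments:
  12–38 → 27 bp
  39–90 then 1–11 → 52 + 11 = 63 bp
Sorted largest to smallest: 63, 27 bp.

63, 27 bp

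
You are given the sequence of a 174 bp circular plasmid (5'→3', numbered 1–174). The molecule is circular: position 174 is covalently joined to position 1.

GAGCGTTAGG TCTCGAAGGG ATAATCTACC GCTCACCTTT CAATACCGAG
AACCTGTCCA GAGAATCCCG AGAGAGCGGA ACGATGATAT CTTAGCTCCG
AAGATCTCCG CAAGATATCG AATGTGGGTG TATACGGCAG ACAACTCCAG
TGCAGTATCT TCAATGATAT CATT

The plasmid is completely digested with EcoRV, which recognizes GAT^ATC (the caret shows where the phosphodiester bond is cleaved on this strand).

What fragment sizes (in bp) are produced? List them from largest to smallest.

94, 52, 28 bp

EcoRV sites (GATATC) start at positions 86, 114, 166.
EcoRV cuts after base 3 of each site, so after positions 88, 116, 168.
Circular molecule, 3 cuts → 3 fragments:
  89–116 → 28 bp
  117–168 → 52 bp
  169–174 then 1–88 → 6 + 88 = 94 bp
Sorted largest to smallest: 94, 52, 28 bp.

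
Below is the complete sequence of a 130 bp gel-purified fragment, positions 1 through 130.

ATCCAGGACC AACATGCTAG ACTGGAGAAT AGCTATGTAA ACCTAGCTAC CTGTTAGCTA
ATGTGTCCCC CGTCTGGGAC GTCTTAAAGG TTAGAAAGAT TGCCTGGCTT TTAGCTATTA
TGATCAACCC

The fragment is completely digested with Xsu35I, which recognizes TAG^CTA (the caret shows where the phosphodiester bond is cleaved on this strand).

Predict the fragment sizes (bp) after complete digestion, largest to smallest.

57, 32, 16, 14, 11 bp

Xsu35I sites (TAGCTA) start at positions 30, 44, 55, 112.
Xsu35I cuts after base 3 of each site, so after positions 32, 46, 57, 114.
Linear molecule, 4 cuts → 5 fragments:
  1–32 → 32 bp
  33–46 → 14 bp
  47–57 → 11 bp
  58–114 → 57 bp
  115–130 → 16 bp
Sorted largest to smallest: 57, 32, 16, 14, 11 bp.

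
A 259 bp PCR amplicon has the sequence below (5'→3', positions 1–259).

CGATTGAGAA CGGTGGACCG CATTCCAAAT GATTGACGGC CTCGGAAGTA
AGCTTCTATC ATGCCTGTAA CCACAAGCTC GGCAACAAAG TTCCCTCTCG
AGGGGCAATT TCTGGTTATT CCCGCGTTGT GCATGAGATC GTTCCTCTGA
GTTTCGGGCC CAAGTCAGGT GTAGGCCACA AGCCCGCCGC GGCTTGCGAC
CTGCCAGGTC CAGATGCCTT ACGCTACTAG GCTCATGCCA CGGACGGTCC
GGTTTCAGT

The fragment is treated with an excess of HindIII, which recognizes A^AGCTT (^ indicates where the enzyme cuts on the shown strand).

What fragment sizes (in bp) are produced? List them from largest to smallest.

209, 50 bp

The HindIII site (AAGCTT) starts at position 50.
HindIII cuts after the first base of each site, so after position 50.
Linear molecule, 1 cut → 2 fragments:
  1–50 → 50 bp
  51–259 → 209 bp
Sorted largest to smallest: 209, 50 bp.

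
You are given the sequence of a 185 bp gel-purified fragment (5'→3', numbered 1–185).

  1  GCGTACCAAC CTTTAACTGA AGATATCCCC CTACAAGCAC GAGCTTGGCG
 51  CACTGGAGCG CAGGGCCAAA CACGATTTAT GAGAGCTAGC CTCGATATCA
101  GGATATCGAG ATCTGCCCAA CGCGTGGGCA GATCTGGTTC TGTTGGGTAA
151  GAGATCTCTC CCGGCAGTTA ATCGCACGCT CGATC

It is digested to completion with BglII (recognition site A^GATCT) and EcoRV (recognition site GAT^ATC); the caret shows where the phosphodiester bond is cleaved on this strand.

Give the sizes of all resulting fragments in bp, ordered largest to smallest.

BglII sites (AGATCT) start at positions 109, 130, 152.
BglII cuts after the first base of each site, so after positions 109, 130, 152.
EcoRV sites (GATATC) start at positions 22, 94, 102.
EcoRV cuts after base 3 of each site, so after positions 24, 96, 104.
Combined cut positions: 24, 96, 104, 109, 130, 152.
Linear molecule, 6 cuts → 7 fragments:
  1–24 → 24 bp
  25–96 → 72 bp
  97–104 → 8 bp
  105–109 → 5 bp
  110–130 → 21 bp
  131–152 → 22 bp
  153–185 → 33 bp
Sorted largest to smallest: 72, 33, 24, 22, 21, 8, 5 bp.

72, 33, 24, 22, 21, 8, 5 bp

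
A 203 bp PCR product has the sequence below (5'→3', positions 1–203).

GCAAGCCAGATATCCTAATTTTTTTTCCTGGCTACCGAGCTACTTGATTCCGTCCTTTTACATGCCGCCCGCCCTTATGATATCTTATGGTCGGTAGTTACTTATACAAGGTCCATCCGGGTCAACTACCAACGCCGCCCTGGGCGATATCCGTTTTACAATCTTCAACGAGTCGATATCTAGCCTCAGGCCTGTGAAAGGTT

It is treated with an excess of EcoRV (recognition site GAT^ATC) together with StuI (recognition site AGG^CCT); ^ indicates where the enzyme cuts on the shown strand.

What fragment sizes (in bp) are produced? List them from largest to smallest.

EcoRV sites (GATATC) start at positions 9, 79, 146, 175.
EcoRV cuts after base 3 of each site, so after positions 11, 81, 148, 177.
The StuI site (AGGCCT) starts at position 188.
StuI cuts after base 3 of each site, so after position 190.
Combined cut positions: 11, 81, 148, 177, 190.
Linear molecule, 5 cuts → 6 fragments:
  1–11 → 11 bp
  12–81 → 70 bp
  82–148 → 67 bp
  149–177 → 29 bp
  178–190 → 13 bp
  191–203 → 13 bp
Sorted largest to smallest: 70, 67, 29, 13, 13, 11 bp.

70, 67, 29, 13, 13, 11 bp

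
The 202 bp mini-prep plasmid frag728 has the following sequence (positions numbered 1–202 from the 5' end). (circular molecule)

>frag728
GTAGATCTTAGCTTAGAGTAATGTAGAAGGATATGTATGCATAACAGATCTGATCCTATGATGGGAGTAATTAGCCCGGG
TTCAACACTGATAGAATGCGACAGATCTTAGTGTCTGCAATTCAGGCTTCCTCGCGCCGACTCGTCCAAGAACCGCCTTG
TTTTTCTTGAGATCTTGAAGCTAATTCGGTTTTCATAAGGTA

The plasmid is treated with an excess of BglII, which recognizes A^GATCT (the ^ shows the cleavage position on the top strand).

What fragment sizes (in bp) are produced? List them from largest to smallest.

67, 57, 43, 35 bp

BglII sites (AGATCT) start at positions 3, 46, 103, 170.
BglII cuts after the first base of each site, so after positions 3, 46, 103, 170.
Circular molecule, 4 cuts → 4 fragments:
  4–46 → 43 bp
  47–103 → 57 bp
  104–170 → 67 bp
  171–202 then 1–3 → 32 + 3 = 35 bp
Sorted largest to smallest: 67, 57, 43, 35 bp.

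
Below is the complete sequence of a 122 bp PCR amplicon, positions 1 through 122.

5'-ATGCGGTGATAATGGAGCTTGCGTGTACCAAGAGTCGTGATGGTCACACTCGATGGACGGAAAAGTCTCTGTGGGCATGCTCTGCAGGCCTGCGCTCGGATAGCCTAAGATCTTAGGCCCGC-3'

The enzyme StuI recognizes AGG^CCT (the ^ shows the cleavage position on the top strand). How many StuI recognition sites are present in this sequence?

AGGCCT occurs starting at position 86.
StuI cuts at 1 site.

1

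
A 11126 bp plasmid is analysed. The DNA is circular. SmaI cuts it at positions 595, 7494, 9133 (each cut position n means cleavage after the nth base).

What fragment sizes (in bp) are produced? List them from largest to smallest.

6899, 2588, 1639 bp

Circular molecule, 3 cuts → 3 fragments:
  7494 − 595 = 6899 bp
  9133 − 7494 = 1639 bp
  wrap: 11126 − 9133 + 595 = 2588 bp
Sorted largest to smallest: 6899, 2588, 1639 bp.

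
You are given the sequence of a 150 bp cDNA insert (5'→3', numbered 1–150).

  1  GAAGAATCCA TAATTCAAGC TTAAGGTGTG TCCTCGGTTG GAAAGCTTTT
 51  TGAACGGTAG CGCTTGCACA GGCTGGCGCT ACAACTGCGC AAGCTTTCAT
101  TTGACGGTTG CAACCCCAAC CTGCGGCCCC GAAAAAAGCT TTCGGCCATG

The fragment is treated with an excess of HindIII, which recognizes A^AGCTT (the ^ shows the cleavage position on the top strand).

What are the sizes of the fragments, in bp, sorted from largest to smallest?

HindIII sites (AAGCTT) start at positions 17, 43, 91, 136.
HindIII cuts after the first base of each site, so after positions 17, 43, 91, 136.
Linear molecule, 4 cuts → 5 fragments:
  1–17 → 17 bp
  18–43 → 26 bp
  44–91 → 48 bp
  92–136 → 45 bp
  137–150 → 14 bp
Sorted largest to smallest: 48, 45, 26, 17, 14 bp.

48, 45, 26, 17, 14 bp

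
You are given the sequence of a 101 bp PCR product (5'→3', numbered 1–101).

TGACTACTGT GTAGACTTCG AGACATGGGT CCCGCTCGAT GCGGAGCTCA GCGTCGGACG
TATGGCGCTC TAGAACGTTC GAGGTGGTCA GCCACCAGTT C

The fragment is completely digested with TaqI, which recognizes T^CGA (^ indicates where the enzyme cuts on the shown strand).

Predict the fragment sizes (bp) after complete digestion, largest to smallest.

TaqI sites (TCGA) start at positions 18, 36, 79.
TaqI cuts after the first base of each site, so after positions 18, 36, 79.
Linear molecule, 3 cuts → 4 fragments:
  1–18 → 18 bp
  19–36 → 18 bp
  37–79 → 43 bp
  80–101 → 22 bp
Sorted largest to smallest: 43, 22, 18, 18 bp.

43, 22, 18, 18 bp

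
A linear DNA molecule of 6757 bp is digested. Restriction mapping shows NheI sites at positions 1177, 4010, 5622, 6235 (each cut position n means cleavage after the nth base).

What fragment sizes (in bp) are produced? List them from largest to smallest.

Linear molecule, 4 cuts → 5 fragments:
  1177 − 0 = 1177 bp
  4010 − 1177 = 2833 bp
  5622 − 4010 = 1612 bp
  6235 − 5622 = 613 bp
  6757 − 6235 = 522 bp
Sorted largest to smallest: 2833, 1612, 1177, 613, 522 bp.

2833, 1612, 1177, 613, 522 bp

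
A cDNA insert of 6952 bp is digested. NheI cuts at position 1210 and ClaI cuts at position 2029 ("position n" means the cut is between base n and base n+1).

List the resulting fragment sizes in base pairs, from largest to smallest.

Combined cut positions (sorted): 1210, 2029.
Linear molecule, 2 cuts → 3 fragments:
  1210 − 0 = 1210 bp
  2029 − 1210 = 819 bp
  6952 − 2029 = 4923 bp
Sorted largest to smallest: 4923, 1210, 819 bp.

4923, 1210, 819 bp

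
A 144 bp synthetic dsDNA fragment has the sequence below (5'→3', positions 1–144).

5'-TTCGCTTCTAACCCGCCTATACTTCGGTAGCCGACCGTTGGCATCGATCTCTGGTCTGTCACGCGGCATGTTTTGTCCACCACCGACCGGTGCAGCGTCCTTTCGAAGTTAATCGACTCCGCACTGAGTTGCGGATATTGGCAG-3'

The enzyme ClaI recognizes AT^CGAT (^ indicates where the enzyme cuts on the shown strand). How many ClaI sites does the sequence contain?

1

ATCGAT occurs starting at position 43.
ClaI cuts at 1 site.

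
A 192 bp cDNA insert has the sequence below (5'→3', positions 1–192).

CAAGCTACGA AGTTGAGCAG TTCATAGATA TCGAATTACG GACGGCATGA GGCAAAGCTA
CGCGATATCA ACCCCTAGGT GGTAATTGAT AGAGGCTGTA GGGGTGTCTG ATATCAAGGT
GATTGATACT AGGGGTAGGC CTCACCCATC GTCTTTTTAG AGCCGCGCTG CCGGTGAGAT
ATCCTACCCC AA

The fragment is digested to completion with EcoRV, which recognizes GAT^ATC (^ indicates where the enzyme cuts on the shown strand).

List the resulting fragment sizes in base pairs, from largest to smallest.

EcoRV sites (GATATC) start at positions 27, 64, 110, 178.
EcoRV cuts after base 3 of each site, so after positions 29, 66, 112, 180.
Linear molecule, 4 cuts → 5 fragments:
  1–29 → 29 bp
  30–66 → 37 bp
  67–112 → 46 bp
  113–180 → 68 bp
  181–192 → 12 bp
Sorted largest to smallest: 68, 46, 37, 29, 12 bp.

68, 46, 37, 29, 12 bp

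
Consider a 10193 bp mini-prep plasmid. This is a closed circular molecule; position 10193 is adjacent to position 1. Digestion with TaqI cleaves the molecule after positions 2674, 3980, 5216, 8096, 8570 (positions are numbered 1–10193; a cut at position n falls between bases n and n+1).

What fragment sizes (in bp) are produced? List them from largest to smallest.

Circular molecule, 5 cuts → 5 fragments:
  3980 − 2674 = 1306 bp
  5216 − 3980 = 1236 bp
  8096 − 5216 = 2880 bp
  8570 − 8096 = 474 bp
  wrap: 10193 − 8570 + 2674 = 4297 bp
Sorted largest to smallest: 4297, 2880, 1306, 1236, 474 bp.

4297, 2880, 1306, 1236, 474 bp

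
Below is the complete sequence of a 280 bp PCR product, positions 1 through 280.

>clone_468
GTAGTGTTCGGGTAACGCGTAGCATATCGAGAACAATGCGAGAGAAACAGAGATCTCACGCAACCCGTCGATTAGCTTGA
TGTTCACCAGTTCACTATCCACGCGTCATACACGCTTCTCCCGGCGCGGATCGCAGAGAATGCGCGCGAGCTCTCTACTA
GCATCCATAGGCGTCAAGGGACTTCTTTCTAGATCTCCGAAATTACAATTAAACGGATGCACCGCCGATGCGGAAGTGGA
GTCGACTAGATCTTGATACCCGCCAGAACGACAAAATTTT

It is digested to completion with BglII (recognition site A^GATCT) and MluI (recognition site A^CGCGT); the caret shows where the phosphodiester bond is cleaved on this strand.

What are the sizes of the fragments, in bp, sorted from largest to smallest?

BglII sites (AGATCT) start at positions 51, 191, 248.
BglII cuts after the first base of each site, so after positions 51, 191, 248.
MluI sites (ACGCGT) start at positions 15, 101.
MluI cuts after the first base of each site, so after positions 15, 101.
Combined cut positions: 15, 51, 101, 191, 248.
Linear molecule, 5 cuts → 6 fragments:
  1–15 → 15 bp
  16–51 → 36 bp
  52–101 → 50 bp
  102–191 → 90 bp
  192–248 → 57 bp
  249–280 → 32 bp
Sorted largest to smallest: 90, 57, 50, 36, 32, 15 bp.

90, 57, 50, 36, 32, 15 bp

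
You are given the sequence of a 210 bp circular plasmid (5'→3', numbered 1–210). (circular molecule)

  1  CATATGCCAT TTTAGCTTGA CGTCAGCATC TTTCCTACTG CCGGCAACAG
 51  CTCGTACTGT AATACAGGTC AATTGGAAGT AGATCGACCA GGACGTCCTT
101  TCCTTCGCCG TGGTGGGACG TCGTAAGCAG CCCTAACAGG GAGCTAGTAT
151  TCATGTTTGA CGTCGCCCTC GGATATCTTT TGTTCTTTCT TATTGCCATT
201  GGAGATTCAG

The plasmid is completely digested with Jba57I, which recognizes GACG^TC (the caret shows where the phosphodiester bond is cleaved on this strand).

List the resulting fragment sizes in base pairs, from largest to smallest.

73, 70, 42, 25 bp

Jba57I sites (GACGTC) start at positions 19, 92, 117, 159.
Jba57I cuts after base 4 of each site, so after positions 22, 95, 120, 162.
Circular molecule, 4 cuts → 4 fragments:
  23–95 → 73 bp
  96–120 → 25 bp
  121–162 → 42 bp
  163–210 then 1–22 → 48 + 22 = 70 bp
Sorted largest to smallest: 73, 70, 42, 25 bp.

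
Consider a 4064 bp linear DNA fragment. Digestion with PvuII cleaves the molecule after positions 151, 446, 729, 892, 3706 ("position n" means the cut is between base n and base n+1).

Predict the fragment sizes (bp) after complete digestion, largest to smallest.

Linear molecule, 5 cuts → 6 fragments:
  151 − 0 = 151 bp
  446 − 151 = 295 bp
  729 − 446 = 283 bp
  892 − 729 = 163 bp
  3706 − 892 = 2814 bp
  4064 − 3706 = 358 bp
Sorted largest to smallest: 2814, 358, 295, 283, 163, 151 bp.

2814, 358, 295, 283, 163, 151 bp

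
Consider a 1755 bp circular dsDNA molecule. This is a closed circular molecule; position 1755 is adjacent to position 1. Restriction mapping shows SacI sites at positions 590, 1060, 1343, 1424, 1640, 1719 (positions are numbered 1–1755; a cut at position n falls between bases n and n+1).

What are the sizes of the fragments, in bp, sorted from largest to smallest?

626, 470, 283, 216, 81, 79 bp

Circular molecule, 6 cuts → 6 fragments:
  1060 − 590 = 470 bp
  1343 − 1060 = 283 bp
  1424 − 1343 = 81 bp
  1640 − 1424 = 216 bp
  1719 − 1640 = 79 bp
  wrap: 1755 − 1719 + 590 = 626 bp
Sorted largest to smallest: 626, 470, 283, 216, 81, 79 bp.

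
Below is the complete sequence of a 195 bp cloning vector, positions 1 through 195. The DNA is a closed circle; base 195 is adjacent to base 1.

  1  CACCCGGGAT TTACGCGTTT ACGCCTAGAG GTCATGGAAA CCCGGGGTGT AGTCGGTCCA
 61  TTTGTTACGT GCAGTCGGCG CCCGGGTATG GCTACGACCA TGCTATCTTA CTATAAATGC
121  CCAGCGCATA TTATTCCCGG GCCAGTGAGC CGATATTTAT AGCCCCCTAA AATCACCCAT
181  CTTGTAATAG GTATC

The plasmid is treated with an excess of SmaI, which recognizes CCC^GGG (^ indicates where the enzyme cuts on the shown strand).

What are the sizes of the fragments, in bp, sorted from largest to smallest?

SmaI sites (CCCGGG) start at positions 3, 41, 81, 136.
SmaI cuts after base 3 of each site, so after positions 5, 43, 83, 138.
Circular molecule, 4 cuts → 4 fragments:
  6–43 → 38 bp
  44–83 → 40 bp
  84–138 → 55 bp
  139–195 then 1–5 → 57 + 5 = 62 bp
Sorted largest to smallest: 62, 55, 40, 38 bp.

62, 55, 40, 38 bp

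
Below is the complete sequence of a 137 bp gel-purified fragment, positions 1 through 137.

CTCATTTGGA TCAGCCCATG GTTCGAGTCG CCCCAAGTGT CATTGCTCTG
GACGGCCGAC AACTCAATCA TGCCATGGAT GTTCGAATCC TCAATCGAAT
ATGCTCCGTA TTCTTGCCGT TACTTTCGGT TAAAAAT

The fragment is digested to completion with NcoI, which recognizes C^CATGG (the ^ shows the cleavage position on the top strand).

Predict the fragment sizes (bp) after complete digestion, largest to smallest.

64, 57, 16 bp

NcoI sites (CCATGG) start at positions 16, 73.
NcoI cuts after the first base of each site, so after positions 16, 73.
Linear molecule, 2 cuts → 3 fragments:
  1–16 → 16 bp
  17–73 → 57 bp
  74–137 → 64 bp
Sorted largest to smallest: 64, 57, 16 bp.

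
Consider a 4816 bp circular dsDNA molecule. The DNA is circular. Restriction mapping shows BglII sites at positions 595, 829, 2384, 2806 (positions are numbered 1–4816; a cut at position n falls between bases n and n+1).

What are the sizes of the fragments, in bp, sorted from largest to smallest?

Circular molecule, 4 cuts → 4 fragments:
  829 − 595 = 234 bp
  2384 − 829 = 1555 bp
  2806 − 2384 = 422 bp
  wrap: 4816 − 2806 + 595 = 2605 bp
Sorted largest to smallest: 2605, 1555, 422, 234 bp.

2605, 1555, 422, 234 bp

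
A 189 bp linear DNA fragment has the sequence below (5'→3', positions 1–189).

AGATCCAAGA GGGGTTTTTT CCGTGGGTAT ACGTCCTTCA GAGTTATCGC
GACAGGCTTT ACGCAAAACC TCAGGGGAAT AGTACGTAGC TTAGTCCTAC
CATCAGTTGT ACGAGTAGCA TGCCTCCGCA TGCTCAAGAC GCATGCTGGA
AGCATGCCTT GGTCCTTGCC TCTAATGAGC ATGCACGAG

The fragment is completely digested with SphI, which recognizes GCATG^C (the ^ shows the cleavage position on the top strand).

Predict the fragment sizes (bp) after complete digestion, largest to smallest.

122, 27, 13, 11, 10, 6 bp

SphI sites (GCATGC) start at positions 118, 128, 141, 152, 179.
SphI cuts after base 5 of each site (before the last base), so after positions 122, 132, 145, 156, 183.
Linear molecule, 5 cuts → 6 fragments:
  1–122 → 122 bp
  123–132 → 10 bp
  133–145 → 13 bp
  146–156 → 11 bp
  157–183 → 27 bp
  184–189 → 6 bp
Sorted largest to smallest: 122, 27, 13, 11, 10, 6 bp.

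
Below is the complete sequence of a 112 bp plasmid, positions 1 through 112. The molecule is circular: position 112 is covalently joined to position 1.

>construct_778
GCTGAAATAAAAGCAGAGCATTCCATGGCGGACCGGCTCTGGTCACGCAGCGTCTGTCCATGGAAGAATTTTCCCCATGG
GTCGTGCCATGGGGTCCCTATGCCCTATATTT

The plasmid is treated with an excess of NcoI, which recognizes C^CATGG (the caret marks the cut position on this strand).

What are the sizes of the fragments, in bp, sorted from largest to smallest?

48, 35, 17, 12 bp

NcoI sites (CCATGG) start at positions 23, 58, 75, 87.
NcoI cuts after the first base of each site, so after positions 23, 58, 75, 87.
Circular molecule, 4 cuts → 4 fragments:
  24–58 → 35 bp
  59–75 → 17 bp
  76–87 → 12 bp
  88–112 then 1–23 → 25 + 23 = 48 bp
Sorted largest to smallest: 48, 35, 17, 12 bp.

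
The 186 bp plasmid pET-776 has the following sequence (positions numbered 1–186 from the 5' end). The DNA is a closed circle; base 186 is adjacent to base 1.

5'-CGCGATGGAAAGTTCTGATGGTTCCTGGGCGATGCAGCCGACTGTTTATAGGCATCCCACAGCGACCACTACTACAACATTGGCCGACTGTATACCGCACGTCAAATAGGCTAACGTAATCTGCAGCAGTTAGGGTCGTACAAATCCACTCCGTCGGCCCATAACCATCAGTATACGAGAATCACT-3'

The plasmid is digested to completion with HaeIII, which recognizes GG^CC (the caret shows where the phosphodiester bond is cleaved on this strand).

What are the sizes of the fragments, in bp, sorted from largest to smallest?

HaeIII sites (GGCC) start at positions 82, 156.
HaeIII cuts after base 2 of each site, so after positions 83, 157.
Circular molecule, 2 cuts → 2 fragments:
  84–157 → 74 bp
  158–186 then 1–83 → 29 + 83 = 112 bp
Sorted largest to smallest: 112, 74 bp.

112, 74 bp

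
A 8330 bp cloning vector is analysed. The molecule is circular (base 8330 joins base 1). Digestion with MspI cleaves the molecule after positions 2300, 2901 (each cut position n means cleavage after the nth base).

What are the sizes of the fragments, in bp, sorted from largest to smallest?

7729, 601 bp

Circular molecule, 2 cuts → 2 fragments:
  2901 − 2300 = 601 bp
  wrap: 8330 − 2901 + 2300 = 7729 bp
Sorted largest to smallest: 7729, 601 bp.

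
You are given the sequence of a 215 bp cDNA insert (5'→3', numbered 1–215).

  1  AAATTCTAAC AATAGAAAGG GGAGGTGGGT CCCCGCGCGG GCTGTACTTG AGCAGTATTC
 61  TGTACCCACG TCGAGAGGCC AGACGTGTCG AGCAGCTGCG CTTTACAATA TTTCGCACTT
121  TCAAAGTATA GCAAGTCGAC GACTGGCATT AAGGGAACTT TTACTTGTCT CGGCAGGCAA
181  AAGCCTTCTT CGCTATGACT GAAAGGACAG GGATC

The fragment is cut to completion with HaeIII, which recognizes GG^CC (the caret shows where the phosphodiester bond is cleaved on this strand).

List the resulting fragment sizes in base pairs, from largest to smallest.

The HaeIII site (GGCC) starts at position 77.
HaeIII cuts after base 2 of each site, so after position 78.
Linear molecule, 1 cut → 2 fragments:
  1–78 → 78 bp
  79–215 → 137 bp
Sorted largest to smallest: 137, 78 bp.

137, 78 bp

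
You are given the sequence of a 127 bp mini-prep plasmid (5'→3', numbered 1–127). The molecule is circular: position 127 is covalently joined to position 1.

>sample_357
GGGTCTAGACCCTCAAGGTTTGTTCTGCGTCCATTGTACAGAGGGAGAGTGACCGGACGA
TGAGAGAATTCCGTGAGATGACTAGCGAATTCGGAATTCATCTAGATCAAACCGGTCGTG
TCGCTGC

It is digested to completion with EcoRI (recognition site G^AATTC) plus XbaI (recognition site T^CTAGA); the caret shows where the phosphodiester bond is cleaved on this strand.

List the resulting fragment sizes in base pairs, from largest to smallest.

EcoRI sites (GAATTC) start at positions 66, 87, 94.
EcoRI cuts after the first base of each site, so after positions 66, 87, 94.
XbaI sites (TCTAGA) start at positions 4, 101.
XbaI cuts after the first base of each site, so after positions 4, 101.
Combined cut positions: 4, 66, 87, 94, 101.
Circular molecule, 5 cuts → 5 fragments:
  5–66 → 62 bp
  67–87 → 21 bp
  88–94 → 7 bp
  95–101 → 7 bp
  102–127 then 1–4 → 26 + 4 = 30 bp
Sorted largest to smallest: 62, 30, 21, 7, 7 bp.

62, 30, 21, 7, 7 bp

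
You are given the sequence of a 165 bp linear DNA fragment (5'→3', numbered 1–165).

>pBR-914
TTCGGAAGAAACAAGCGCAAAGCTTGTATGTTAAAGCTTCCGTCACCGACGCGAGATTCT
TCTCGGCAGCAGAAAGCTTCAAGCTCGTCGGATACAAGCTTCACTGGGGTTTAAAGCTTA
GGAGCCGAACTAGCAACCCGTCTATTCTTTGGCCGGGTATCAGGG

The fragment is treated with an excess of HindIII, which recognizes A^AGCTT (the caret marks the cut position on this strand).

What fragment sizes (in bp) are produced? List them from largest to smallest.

HindIII sites (AAGCTT) start at positions 20, 34, 74, 96, 114.
HindIII cuts after the first base of each site, so after positions 20, 34, 74, 96, 114.
Linear molecule, 5 cuts → 6 fragments:
  1–20 → 20 bp
  21–34 → 14 bp
  35–74 → 40 bp
  75–96 → 22 bp
  97–114 → 18 bp
  115–165 → 51 bp
Sorted largest to smallest: 51, 40, 22, 20, 18, 14 bp.

51, 40, 22, 20, 18, 14 bp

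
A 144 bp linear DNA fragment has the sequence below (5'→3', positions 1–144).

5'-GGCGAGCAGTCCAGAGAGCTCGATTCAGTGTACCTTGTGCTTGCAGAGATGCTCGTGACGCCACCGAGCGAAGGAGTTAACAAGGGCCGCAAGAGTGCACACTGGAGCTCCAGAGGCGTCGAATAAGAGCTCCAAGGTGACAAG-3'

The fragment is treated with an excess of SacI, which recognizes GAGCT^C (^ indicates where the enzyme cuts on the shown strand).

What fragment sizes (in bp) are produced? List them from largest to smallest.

SacI sites (GAGCTC) start at positions 16, 105, 127.
SacI cuts after base 5 of each site (before the last base), so after positions 20, 109, 131.
Linear molecule, 3 cuts → 4 fragments:
  1–20 → 20 bp
  21–109 → 89 bp
  110–131 → 22 bp
  132–144 → 13 bp
Sorted largest to smallest: 89, 22, 20, 13 bp.

89, 22, 20, 13 bp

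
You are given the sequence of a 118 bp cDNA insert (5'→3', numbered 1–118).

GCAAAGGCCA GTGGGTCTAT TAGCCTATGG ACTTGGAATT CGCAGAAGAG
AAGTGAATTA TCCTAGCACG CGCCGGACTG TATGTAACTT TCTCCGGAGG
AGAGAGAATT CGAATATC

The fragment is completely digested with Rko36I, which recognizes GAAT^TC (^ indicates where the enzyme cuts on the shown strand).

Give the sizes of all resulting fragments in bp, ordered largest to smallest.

Rko36I sites (GAATTC) start at positions 36, 106.
Rko36I cuts after base 4 of each site, so after positions 39, 109.
Linear molecule, 2 cuts → 3 fragments:
  1–39 → 39 bp
  40–109 → 70 bp
  110–118 → 9 bp
Sorted largest to smallest: 70, 39, 9 bp.

70, 39, 9 bp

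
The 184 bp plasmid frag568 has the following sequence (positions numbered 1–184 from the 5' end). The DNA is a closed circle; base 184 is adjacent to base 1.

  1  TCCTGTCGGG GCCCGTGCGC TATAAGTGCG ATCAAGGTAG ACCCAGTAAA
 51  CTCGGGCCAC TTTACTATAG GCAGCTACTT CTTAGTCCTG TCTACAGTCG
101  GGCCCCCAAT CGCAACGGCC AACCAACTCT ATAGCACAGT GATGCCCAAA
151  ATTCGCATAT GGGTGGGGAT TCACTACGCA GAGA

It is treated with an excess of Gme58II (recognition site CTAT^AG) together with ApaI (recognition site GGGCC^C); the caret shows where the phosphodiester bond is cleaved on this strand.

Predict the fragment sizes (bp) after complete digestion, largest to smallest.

65, 55, 36, 28 bp

Gme58II sites (CTATAG) start at positions 65, 129.
Gme58II cuts after base 4 of each site, so after positions 68, 132.
ApaI sites (GGGCCC) start at positions 9, 100.
ApaI cuts after base 5 of each site (before the last base), so after positions 13, 104.
Combined cut positions: 13, 68, 104, 132.
Circular molecule, 4 cuts → 4 fragments:
  14–68 → 55 bp
  69–104 → 36 bp
  105–132 → 28 bp
  133–184 then 1–13 → 52 + 13 = 65 bp
Sorted largest to smallest: 65, 55, 36, 28 bp.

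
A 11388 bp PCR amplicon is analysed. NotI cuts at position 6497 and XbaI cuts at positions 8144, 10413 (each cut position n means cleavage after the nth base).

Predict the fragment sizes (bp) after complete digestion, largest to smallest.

Combined cut positions (sorted): 6497, 8144, 10413.
Linear molecule, 3 cuts → 4 fragments:
  6497 − 0 = 6497 bp
  8144 − 6497 = 1647 bp
  10413 − 8144 = 2269 bp
  11388 − 10413 = 975 bp
Sorted largest to smallest: 6497, 2269, 1647, 975 bp.

6497, 2269, 1647, 975 bp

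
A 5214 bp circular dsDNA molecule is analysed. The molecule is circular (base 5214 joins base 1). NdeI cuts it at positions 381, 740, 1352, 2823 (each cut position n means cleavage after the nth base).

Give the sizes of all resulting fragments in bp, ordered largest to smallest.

2772, 1471, 612, 359 bp

Circular molecule, 4 cuts → 4 fragments:
  740 − 381 = 359 bp
  1352 − 740 = 612 bp
  2823 − 1352 = 1471 bp
  wrap: 5214 − 2823 + 381 = 2772 bp
Sorted largest to smallest: 2772, 1471, 612, 359 bp.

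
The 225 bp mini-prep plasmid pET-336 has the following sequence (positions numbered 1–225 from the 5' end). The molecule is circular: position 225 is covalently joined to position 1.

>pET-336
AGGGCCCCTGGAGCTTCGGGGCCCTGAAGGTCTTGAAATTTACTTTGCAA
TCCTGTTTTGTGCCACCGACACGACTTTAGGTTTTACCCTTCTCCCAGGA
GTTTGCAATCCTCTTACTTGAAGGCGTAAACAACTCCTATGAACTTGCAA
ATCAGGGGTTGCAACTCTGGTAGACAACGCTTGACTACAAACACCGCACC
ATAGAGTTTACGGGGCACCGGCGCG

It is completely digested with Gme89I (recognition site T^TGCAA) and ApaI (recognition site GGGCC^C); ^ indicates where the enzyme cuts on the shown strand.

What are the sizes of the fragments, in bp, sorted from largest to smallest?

Gme89I sites (TTGCAA) start at positions 45, 103, 145, 159.
Gme89I cuts after the first base of each site, so after positions 45, 103, 145, 159.
ApaI sites (GGGCCC) start at positions 2, 19.
ApaI cuts after base 5 of each site (before the last base), so after positions 6, 23.
Combined cut positions: 6, 23, 45, 103, 145, 159.
Circular molecule, 6 cuts → 6 fragments:
  7–23 → 17 bp
  24–45 → 22 bp
  46–103 → 58 bp
  104–145 → 42 bp
  146–159 → 14 bp
  160–225 then 1–6 → 66 + 6 = 72 bp
Sorted largest to smallest: 72, 58, 42, 22, 17, 14 bp.

72, 58, 42, 22, 17, 14 bp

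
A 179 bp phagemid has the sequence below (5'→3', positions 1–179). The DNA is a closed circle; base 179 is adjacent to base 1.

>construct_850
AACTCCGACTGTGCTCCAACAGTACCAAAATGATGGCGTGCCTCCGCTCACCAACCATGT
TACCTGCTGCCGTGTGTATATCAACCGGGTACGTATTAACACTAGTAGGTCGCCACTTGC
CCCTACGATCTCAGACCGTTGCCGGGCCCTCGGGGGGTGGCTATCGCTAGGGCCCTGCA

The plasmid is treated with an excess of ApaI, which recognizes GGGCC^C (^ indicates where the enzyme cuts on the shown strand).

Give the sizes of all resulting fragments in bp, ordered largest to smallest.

153, 26 bp

ApaI sites (GGGCCC) start at positions 144, 170.
ApaI cuts after base 5 of each site (before the last base), so after positions 148, 174.
Circular molecule, 2 cuts → 2 fragments:
  149–174 → 26 bp
  175–179 then 1–148 → 5 + 148 = 153 bp
Sorted largest to smallest: 153, 26 bp.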